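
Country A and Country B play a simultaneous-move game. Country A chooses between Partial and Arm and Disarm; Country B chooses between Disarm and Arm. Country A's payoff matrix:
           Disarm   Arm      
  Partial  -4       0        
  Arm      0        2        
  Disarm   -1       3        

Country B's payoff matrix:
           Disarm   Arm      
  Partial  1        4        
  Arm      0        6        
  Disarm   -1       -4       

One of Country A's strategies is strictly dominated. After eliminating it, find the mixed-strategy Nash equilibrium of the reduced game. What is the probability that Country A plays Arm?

Country A's strategy Partial is strictly dominated by Disarm: -1 > -4 and 3 > 0. Eliminate Partial.
Set Country B's expected payoff from Disarm equal to that from Arm:
  Country B's expected payoff from Disarm: p·0 + (1−p)·(-1) = p - 1
  Country B's expected payoff from Arm: p·6 + (1−p)·(-4) = 10p - 4
  p - 1 = 10p - 4  ⇒  -9p = -3  ⇒  p = 1/3.

p = 1/3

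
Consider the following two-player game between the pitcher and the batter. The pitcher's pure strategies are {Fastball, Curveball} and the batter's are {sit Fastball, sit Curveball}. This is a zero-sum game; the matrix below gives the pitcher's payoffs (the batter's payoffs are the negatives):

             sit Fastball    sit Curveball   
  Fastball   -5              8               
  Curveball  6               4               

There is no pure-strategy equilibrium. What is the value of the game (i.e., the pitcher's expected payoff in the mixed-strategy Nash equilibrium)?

Set the pitcher's expected payoff from Fastball equal to that from Curveball:
  the pitcher's expected payoff from Fastball: q·(-5) + (1−q)·8 = -13q + 8
  the pitcher's expected payoff from Curveball: q·6 + (1−q)·4 = 2q + 4
  -13q + 8 = 2q + 4  ⇒  -15q = -4  ⇒  q = 4/15.
The value is the pitcher's expected payoff against this mix (using Fastball): (4/15)·(-5) + (11/15)·8 = 68/15.

v = 68/15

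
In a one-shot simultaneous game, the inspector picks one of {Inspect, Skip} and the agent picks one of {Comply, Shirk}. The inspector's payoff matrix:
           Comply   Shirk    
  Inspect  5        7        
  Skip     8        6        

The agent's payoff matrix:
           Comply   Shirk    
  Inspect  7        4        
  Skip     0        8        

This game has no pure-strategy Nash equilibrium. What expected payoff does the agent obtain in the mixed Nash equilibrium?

56/11

The agent's indifference between Comply and Shirk determines the inspector's mixing probability p:
  the agent's expected payoff from Comply: p·7 + (1−p)·0 = 7p
  the agent's expected payoff from Shirk: p·4 + (1−p)·8 = -4p + 8
  7p = -4p + 8  ⇒  11p = 8  ⇒  p = 8/11.
At equilibrium the agent is indifferent across columns, so the agent's payoff equals the payoff from Comply: (8/11)·7 + (3/11)·0 = 56/11.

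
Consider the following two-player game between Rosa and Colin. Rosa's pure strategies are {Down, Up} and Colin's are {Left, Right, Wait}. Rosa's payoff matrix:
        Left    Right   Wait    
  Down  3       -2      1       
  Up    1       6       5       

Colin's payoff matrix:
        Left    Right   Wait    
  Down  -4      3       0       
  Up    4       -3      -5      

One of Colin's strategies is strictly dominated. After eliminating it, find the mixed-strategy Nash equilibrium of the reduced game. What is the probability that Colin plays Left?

q = 4/5

Colin's strategy Wait is strictly dominated by Right: 3 > 0 and -3 > -5. Eliminate Wait.
Set Rosa's expected payoff from Down equal to that from Up:
  Rosa's payoff from Down: q·3 + (1−q)·(-2) = 5q - 2
  Rosa's payoff from Up: q·1 + (1−q)·6 = -5q + 6
  5q - 2 = -5q + 6  ⇒  10q = 8  ⇒  q = 4/5.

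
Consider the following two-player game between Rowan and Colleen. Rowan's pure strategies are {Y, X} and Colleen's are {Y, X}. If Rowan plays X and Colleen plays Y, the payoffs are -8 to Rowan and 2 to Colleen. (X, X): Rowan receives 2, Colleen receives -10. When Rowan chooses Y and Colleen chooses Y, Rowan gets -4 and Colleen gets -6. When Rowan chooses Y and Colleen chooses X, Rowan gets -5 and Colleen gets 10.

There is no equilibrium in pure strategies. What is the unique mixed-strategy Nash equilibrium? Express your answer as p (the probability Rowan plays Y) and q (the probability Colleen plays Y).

Set Colleen's expected payoff from Y equal to that from X:
  Colleen's payoff to Y: p·(-6) + (1−p)·2 = -8p + 2
  Colleen's payoff to X: p·10 + (1−p)·(-10) = 20p - 10
  -8p + 2 = 20p - 10  ⇒  -28p = -12  ⇒  p = 3/7.
In a mixed equilibrium Rowan is indifferent between Y and X; this condition fixes q.
  Rowan's payoff to Y: q·(-4) + (1−q)·(-5) = q - 5
  Rowan's payoff to X: q·(-8) + (1−q)·2 = -10q + 2
  q - 5 = -10q + 2  ⇒  11q = 7  ⇒  q = 7/11.

p = 3/7, q = 7/11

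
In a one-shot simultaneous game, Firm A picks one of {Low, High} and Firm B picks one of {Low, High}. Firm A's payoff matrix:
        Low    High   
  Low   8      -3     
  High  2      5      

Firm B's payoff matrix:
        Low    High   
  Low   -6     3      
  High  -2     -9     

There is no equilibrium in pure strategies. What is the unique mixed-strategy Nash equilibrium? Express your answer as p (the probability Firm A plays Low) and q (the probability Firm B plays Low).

p = 7/16, q = 4/7

Firm B's indifference between Low and High determines Firm A's mixing probability p:
  Firm B's payoff from Low: p·(-6) + (1−p)·(-2) = -4p - 2
  Firm B's payoff from High: p·3 + (1−p)·(-9) = 12p - 9
  -4p - 2 = 12p - 9  ⇒  -16p = -7  ⇒  p = 7/16.
Set Firm A's expected payoff from Low equal to that from High:
  Firm A's payoff from Low: q·8 + (1−q)·(-3) = 11q - 3
  Firm A's payoff from High: q·2 + (1−q)·5 = -3q + 5
  11q - 3 = -3q + 5  ⇒  14q = 8  ⇒  q = 4/7.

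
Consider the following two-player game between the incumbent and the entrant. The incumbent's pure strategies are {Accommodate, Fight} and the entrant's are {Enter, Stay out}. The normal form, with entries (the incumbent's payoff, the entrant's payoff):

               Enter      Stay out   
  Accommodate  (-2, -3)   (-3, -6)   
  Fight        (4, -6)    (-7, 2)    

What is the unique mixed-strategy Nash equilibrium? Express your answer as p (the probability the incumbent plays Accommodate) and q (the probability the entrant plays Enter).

p = 8/11, q = 2/5

For the entrant to be willing to mix, the entrant must be indifferent between Enter and Stay out, which pins down the incumbent's mix.
  the entrant's payoff to Enter: p·(-3) + (1−p)·(-6) = 3p - 6
  the entrant's payoff to Stay out: p·(-6) + (1−p)·2 = -8p + 2
  3p - 6 = -8p + 2  ⇒  11p = 8  ⇒  p = 8/11.
The entrant's mix must leave the incumbent indifferent between Accommodate and Fight.
  the incumbent's expected payoff from Accommodate: q·(-2) + (1−q)·(-3) = q - 3
  the incumbent's expected payoff from Fight: q·4 + (1−q)·(-7) = 11q - 7
  q - 3 = 11q - 7  ⇒  -10q = -4  ⇒  q = 2/5.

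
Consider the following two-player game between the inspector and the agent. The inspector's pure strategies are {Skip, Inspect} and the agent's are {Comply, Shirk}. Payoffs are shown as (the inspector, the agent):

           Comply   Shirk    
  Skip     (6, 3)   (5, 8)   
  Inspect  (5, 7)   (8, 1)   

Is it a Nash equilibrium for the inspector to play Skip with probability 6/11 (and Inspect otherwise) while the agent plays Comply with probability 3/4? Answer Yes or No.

Check the agent's indifference given the inspector's mix p = 6/11:
  payoff from Comply = 53/11; payoff from Shirk = 53/11 — equal.
Check the inspector's indifference given the agent's mix q = 3/4:
  payoff from Skip = 23/4; payoff from Inspect = 23/4 — equal.
Both players are indifferent, so neither can profitably deviate.

Yes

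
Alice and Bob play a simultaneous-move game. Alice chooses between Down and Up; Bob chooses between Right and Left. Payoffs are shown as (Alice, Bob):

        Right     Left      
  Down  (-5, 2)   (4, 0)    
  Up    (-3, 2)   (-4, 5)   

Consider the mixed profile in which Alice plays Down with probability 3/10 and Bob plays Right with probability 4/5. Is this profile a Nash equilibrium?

Given Alice's mix p = 3/10, Bob's payoff from Right is 2 but from Left is 7/2. Bob strictly prefers Left, so Bob would not mix.
So the proposed profile is not a Nash equilibrium.

No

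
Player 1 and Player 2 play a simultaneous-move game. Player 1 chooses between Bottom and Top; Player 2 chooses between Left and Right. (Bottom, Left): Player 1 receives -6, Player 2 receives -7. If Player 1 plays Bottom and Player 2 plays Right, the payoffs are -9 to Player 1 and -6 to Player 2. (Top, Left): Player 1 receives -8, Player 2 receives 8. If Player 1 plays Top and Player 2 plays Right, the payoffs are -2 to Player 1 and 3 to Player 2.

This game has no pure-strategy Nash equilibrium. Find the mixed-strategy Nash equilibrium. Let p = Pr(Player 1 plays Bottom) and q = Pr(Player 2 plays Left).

p = 5/6, q = 7/9

Set Player 2's expected payoff from Left equal to that from Right:
  Player 2's payoff to Left: p·(-7) + (1−p)·8 = -15p + 8
  Player 2's payoff to Right: p·(-6) + (1−p)·3 = -9p + 3
  -15p + 8 = -9p + 3  ⇒  -6p = -5  ⇒  p = 5/6.
Player 2's mix must leave Player 1 indifferent between Bottom and Top.
  Player 1's payoff from Bottom: q·(-6) + (1−q)·(-9) = 3q - 9
  Player 1's payoff from Top: q·(-8) + (1−q)·(-2) = -6q - 2
  3q - 9 = -6q - 2  ⇒  9q = 7  ⇒  q = 7/9.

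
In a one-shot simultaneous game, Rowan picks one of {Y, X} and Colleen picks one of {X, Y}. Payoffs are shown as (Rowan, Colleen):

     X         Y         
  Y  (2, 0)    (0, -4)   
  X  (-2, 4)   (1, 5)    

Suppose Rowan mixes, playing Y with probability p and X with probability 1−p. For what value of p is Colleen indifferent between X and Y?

p = 1/5

Colleen's indifference between X and Y determines Rowan's mixing probability p:
  Colleen's payoff to X: p·0 + (1−p)·4 = -4p + 4
  Colleen's payoff to Y: p·(-4) + (1−p)·5 = -9p + 5
  -4p + 4 = -9p + 5  ⇒  5p = 1  ⇒  p = 1/5.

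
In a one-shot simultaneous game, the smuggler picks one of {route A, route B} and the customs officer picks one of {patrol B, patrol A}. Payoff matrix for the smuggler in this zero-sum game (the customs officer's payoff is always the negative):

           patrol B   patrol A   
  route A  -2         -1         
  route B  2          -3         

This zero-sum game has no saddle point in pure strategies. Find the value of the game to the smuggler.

v = -4/3

For the smuggler to be willing to mix, the smuggler must be indifferent between route A and route B, which pins down the customs officer's mix.
  the smuggler's payoff from route A: q·(-2) + (1−q)·(-1) = -q - 1
  the smuggler's payoff from route B: q·2 + (1−q)·(-3) = 5q - 3
  -q - 1 = 5q - 3  ⇒  -6q = -2  ⇒  q = 1/3.
The value is the smuggler's expected payoff against this mix (using route A): (1/3)·(-2) + (2/3)·(-1) = -4/3.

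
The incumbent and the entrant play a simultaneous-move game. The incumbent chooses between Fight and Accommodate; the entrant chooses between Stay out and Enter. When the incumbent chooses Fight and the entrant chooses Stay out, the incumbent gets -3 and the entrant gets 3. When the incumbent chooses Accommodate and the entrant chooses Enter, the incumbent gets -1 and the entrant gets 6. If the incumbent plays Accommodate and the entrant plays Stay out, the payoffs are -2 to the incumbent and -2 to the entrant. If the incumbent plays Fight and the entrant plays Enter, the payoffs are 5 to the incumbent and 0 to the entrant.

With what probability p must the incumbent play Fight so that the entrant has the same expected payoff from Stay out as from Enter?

p = 8/11

The entrant's indifference between Stay out and Enter determines the incumbent's mixing probability p:
  the entrant's expected payoff from Stay out: p·3 + (1−p)·(-2) = 5p - 2
  the entrant's expected payoff from Enter: p·0 + (1−p)·6 = -6p + 6
  5p - 2 = -6p + 6  ⇒  11p = 8  ⇒  p = 8/11.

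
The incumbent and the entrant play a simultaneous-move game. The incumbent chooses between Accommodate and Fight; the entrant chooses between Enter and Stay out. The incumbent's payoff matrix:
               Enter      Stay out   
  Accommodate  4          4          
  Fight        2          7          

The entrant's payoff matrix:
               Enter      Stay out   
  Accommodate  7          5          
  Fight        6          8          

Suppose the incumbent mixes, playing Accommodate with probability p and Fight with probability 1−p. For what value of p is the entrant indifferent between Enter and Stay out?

p = 1/2

In a mixed equilibrium the entrant is indifferent between Enter and Stay out; this condition fixes p.
  the entrant's payoff from Enter: p·7 + (1−p)·6 = p + 6
  the entrant's payoff from Stay out: p·5 + (1−p)·8 = -3p + 8
  p + 6 = -3p + 8  ⇒  4p = 2  ⇒  p = 1/2.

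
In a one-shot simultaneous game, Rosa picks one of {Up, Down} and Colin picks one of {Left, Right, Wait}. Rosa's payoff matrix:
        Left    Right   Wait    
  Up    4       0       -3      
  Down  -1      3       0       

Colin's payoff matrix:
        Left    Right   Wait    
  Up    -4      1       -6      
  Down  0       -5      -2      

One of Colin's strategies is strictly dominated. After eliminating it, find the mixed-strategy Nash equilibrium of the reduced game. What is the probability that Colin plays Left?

Colin's strategy Wait is strictly dominated by Left: -4 > -6 and 0 > -2. Eliminate Wait.
Colin's mix must leave Rosa indifferent between Up and Down.
  Rosa's payoff from Up: q·4 + (1−q)·0 = 4q
  Rosa's payoff from Down: q·(-1) + (1−q)·3 = -4q + 3
  4q = -4q + 3  ⇒  8q = 3  ⇒  q = 3/8.

q = 3/8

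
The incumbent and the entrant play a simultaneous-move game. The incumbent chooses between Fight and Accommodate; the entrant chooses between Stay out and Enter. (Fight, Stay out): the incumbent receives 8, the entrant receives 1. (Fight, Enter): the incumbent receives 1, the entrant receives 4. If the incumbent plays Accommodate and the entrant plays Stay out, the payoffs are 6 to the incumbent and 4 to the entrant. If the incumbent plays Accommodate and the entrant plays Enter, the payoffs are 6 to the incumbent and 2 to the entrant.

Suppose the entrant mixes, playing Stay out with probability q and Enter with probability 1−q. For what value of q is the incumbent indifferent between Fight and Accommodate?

q = 5/7

In a mixed equilibrium the incumbent is indifferent between Fight and Accommodate; this condition fixes q.
  the incumbent's payoff to Fight: q·8 + (1−q)·1 = 7q + 1
  the incumbent's payoff to Accommodate: q·6 + (1−q)·6 = 6
  7q + 1 = 6  ⇒  7q = 5  ⇒  q = 5/7.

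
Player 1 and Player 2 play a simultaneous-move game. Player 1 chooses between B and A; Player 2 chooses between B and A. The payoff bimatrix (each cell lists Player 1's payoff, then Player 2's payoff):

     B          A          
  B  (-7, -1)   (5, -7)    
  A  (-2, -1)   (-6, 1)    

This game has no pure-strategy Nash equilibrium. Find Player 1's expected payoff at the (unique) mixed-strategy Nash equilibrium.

-13/4

In a mixed equilibrium Player 1 is indifferent between B and A; this condition fixes q.
  Player 1's payoff to B: q·(-7) + (1−q)·5 = -12q + 5
  Player 1's payoff to A: q·(-2) + (1−q)·(-6) = 4q - 6
  -12q + 5 = 4q - 6  ⇒  -16q = -11  ⇒  q = 11/16.
At equilibrium Player 1 is indifferent across rows, so Player 1's payoff equals the payoff from B: (11/16)·(-7) + (5/16)·5 = -13/4.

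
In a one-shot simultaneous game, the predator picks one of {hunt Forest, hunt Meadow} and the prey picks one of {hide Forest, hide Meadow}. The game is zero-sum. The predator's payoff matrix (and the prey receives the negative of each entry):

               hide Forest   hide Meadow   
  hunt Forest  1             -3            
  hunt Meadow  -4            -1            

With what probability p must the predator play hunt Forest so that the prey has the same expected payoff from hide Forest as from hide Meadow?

For the prey to be willing to mix, the prey must be indifferent between hide Forest and hide Meadow, which pins down the predator's mix.
  the prey's expected payoff from hide Forest: p·(-1) + (1−p)·4 = -5p + 4
  the prey's expected payoff from hide Meadow: p·3 + (1−p)·1 = 2p + 1
  -5p + 4 = 2p + 1  ⇒  -7p = -3  ⇒  p = 3/7.

p = 3/7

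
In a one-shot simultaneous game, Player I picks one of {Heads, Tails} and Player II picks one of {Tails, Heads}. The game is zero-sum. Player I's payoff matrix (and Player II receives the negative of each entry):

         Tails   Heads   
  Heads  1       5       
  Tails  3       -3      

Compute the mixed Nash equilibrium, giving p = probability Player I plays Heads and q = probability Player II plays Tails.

p = 3/5, q = 4/5

Player I's mix must leave Player II indifferent between Tails and Heads.
  Player II's payoff from Tails: p·(-1) + (1−p)·(-3) = 2p - 3
  Player II's payoff from Heads: p·(-5) + (1−p)·3 = -8p + 3
  2p - 3 = -8p + 3  ⇒  10p = 6  ⇒  p = 3/5.
In a mixed equilibrium Player I is indifferent between Heads and Tails; this condition fixes q.
  Player I's payoff to Heads: q·1 + (1−q)·5 = -4q + 5
  Player I's payoff to Tails: q·3 + (1−q)·(-3) = 6q - 3
  -4q + 5 = 6q - 3  ⇒  -10q = -8  ⇒  q = 4/5.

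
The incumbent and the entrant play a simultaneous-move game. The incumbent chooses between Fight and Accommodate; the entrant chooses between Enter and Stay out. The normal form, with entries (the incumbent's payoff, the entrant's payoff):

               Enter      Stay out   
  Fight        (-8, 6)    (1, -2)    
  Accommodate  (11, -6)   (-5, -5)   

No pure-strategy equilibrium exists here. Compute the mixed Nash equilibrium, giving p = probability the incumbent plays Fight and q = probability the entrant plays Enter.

In a mixed equilibrium the entrant is indifferent between Enter and Stay out; this condition fixes p.
  the entrant's expected payoff from Enter: p·6 + (1−p)·(-6) = 12p - 6
  the entrant's expected payoff from Stay out: p·(-2) + (1−p)·(-5) = 3p - 5
  12p - 6 = 3p - 5  ⇒  9p = 1  ⇒  p = 1/9.
In a mixed equilibrium the incumbent is indifferent between Fight and Accommodate; this condition fixes q.
  the incumbent's payoff from Fight: q·(-8) + (1−q)·1 = -9q + 1
  the incumbent's payoff from Accommodate: q·11 + (1−q)·(-5) = 16q - 5
  -9q + 1 = 16q - 5  ⇒  -25q = -6  ⇒  q = 6/25.

p = 1/9, q = 6/25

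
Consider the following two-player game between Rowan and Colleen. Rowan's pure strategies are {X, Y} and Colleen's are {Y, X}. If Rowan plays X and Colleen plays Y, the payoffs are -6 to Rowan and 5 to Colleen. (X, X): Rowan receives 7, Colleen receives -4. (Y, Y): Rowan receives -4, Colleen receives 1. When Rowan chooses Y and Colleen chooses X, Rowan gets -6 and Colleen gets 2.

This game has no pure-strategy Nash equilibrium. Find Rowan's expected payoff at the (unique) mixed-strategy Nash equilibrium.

For Rowan to be willing to mix, Rowan must be indifferent between X and Y, which pins down Colleen's mix.
  Rowan's expected payoff from X: q·(-6) + (1−q)·7 = -13q + 7
  Rowan's expected payoff from Y: q·(-4) + (1−q)·(-6) = 2q - 6
  -13q + 7 = 2q - 6  ⇒  -15q = -13  ⇒  q = 13/15.
At equilibrium Rowan is indifferent across rows, so Rowan's payoff equals the payoff from X: (13/15)·(-6) + (2/15)·7 = -64/15.

-64/15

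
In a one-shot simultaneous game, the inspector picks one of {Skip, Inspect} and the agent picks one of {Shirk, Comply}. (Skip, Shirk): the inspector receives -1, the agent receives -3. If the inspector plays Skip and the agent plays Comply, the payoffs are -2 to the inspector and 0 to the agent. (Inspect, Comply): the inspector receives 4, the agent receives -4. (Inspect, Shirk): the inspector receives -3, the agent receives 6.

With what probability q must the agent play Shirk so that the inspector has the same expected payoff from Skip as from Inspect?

q = 3/4

The agent's mix must leave the inspector indifferent between Skip and Inspect.
  the inspector's expected payoff from Skip: q·(-1) + (1−q)·(-2) = q - 2
  the inspector's expected payoff from Inspect: q·(-3) + (1−q)·4 = -7q + 4
  q - 2 = -7q + 4  ⇒  8q = 6  ⇒  q = 3/4.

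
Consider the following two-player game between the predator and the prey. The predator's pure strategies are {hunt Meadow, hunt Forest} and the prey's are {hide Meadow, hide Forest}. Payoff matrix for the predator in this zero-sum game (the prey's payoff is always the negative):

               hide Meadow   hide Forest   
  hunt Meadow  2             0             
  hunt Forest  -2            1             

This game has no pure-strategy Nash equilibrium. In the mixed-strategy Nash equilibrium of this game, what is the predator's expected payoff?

2/5

In a mixed equilibrium the predator is indifferent between hunt Meadow and hunt Forest; this condition fixes q.
  the predator's payoff to hunt Meadow: q·2 + (1−q)·0 = 2q
  the predator's payoff to hunt Forest: q·(-2) + (1−q)·1 = -3q + 1
  2q = -3q + 1  ⇒  5q = 1  ⇒  q = 1/5.
At equilibrium the predator is indifferent across rows, so the predator's payoff equals the payoff from hunt Meadow: (1/5)·2 + (4/5)·0 = 2/5.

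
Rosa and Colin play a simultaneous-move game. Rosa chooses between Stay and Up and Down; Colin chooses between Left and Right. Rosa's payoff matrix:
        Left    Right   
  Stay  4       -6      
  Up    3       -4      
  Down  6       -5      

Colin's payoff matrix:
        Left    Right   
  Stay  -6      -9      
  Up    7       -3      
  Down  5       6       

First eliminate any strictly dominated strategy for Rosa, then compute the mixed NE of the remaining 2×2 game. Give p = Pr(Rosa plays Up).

Rosa's strategy Stay is strictly dominated by Down: 6 > 4 and -5 > -6. Eliminate Stay.
For Colin to be willing to mix, Colin must be indifferent between Left and Right, which pins down Rosa's mix.
  Colin's expected payoff from Left: p·7 + (1−p)·5 = 2p + 5
  Colin's expected payoff from Right: p·(-3) + (1−p)·6 = -9p + 6
  2p + 5 = -9p + 6  ⇒  11p = 1  ⇒  p = 1/11.

p = 1/11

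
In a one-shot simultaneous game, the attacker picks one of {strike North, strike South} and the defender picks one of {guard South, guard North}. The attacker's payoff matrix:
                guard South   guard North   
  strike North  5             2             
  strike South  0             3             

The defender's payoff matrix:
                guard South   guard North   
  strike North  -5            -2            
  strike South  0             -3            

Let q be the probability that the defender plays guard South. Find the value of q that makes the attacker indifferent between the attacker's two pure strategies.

q = 1/6

Set the attacker's expected payoff from strike North equal to that from strike South:
  the attacker's payoff from strike North: q·5 + (1−q)·2 = 3q + 2
  the attacker's payoff from strike South: q·0 + (1−q)·3 = -3q + 3
  3q + 2 = -3q + 3  ⇒  6q = 1  ⇒  q = 1/6.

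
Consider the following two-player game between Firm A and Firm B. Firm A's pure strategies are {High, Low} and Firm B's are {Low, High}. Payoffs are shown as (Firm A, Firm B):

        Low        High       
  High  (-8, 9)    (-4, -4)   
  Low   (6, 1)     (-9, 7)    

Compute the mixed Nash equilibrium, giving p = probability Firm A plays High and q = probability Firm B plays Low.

p = 6/19, q = 5/19

For Firm B to be willing to mix, Firm B must be indifferent between Low and High, which pins down Firm A's mix.
  Firm B's payoff from Low: p·9 + (1−p)·1 = 8p + 1
  Firm B's payoff from High: p·(-4) + (1−p)·7 = -11p + 7
  8p + 1 = -11p + 7  ⇒  19p = 6  ⇒  p = 6/19.
For Firm A to be willing to mix, Firm A must be indifferent between High and Low, which pins down Firm B's mix.
  Firm A's payoff to High: q·(-8) + (1−q)·(-4) = -4q - 4
  Firm A's payoff to Low: q·6 + (1−q)·(-9) = 15q - 9
  -4q - 4 = 15q - 9  ⇒  -19q = -5  ⇒  q = 5/19.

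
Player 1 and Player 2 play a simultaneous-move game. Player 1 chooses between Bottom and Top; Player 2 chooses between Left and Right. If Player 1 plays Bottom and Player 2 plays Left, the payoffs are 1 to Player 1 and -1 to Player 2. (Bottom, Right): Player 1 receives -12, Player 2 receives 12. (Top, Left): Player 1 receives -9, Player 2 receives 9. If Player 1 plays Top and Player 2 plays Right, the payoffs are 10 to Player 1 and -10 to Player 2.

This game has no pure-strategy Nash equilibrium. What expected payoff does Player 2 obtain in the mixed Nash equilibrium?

In a mixed equilibrium Player 2 is indifferent between Left and Right; this condition fixes p.
  Player 2's payoff from Left: p·(-1) + (1−p)·9 = -10p + 9
  Player 2's payoff from Right: p·12 + (1−p)·(-10) = 22p - 10
  -10p + 9 = 22p - 10  ⇒  -32p = -19  ⇒  p = 19/32.
At equilibrium Player 2 is indifferent across columns, so Player 2's payoff equals the payoff from Left: (19/32)·(-1) + (13/32)·9 = 49/16.

49/16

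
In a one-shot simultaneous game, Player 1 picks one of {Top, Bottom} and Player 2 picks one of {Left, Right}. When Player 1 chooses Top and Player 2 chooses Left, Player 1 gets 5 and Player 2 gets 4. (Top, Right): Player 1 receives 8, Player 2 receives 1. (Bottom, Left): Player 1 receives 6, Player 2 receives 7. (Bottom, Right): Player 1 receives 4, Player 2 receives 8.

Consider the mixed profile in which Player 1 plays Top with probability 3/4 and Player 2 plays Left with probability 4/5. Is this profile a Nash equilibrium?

Given Player 1's mix p = 3/4, Player 2's payoff from Left is 19/4 but from Right is 11/4. Player 2 strictly prefers Left, so Player 2 would not mix.
So the proposed profile is not a Nash equilibrium.

No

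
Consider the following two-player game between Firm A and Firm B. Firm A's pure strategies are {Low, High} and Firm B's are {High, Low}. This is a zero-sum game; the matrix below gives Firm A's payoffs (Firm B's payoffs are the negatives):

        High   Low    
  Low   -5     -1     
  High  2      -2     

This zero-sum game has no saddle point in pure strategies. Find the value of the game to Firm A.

v = -3/2

Firm B's mix must leave Firm A indifferent between Low and High.
  Firm A's expected payoff from Low: q·(-5) + (1−q)·(-1) = -4q - 1
  Firm A's expected payoff from High: q·2 + (1−q)·(-2) = 4q - 2
  -4q - 1 = 4q - 2  ⇒  -8q = -1  ⇒  q = 1/8.
The value is Firm A's expected payoff against this mix (using Low): (1/8)·(-5) + (7/8)·(-1) = -3/2.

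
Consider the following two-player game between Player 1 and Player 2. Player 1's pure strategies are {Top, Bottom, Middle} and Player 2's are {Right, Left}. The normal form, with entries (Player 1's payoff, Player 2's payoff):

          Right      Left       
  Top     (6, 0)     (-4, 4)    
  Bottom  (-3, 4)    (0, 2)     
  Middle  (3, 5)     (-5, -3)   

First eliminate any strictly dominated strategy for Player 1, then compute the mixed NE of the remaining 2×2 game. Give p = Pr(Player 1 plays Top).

p = 1/3

Player 1's strategy Middle is strictly dominated by Top: 6 > 3 and -4 > -5. Eliminate Middle.
Set Player 2's expected payoff from Right equal to that from Left:
  Player 2's expected payoff from Right: p·0 + (1−p)·4 = -4p + 4
  Player 2's expected payoff from Left: p·4 + (1−p)·2 = 2p + 2
  -4p + 4 = 2p + 2  ⇒  -6p = -2  ⇒  p = 1/3.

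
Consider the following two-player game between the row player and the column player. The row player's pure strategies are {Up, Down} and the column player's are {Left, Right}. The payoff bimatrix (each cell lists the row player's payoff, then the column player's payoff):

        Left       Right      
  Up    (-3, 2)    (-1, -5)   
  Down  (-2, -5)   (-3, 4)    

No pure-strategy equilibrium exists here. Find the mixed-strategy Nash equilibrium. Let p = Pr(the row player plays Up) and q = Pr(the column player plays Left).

The column player's indifference between Left and Right determines the row player's mixing probability p:
  the column player's expected payoff from Left: p·2 + (1−p)·(-5) = 7p - 5
  the column player's expected payoff from Right: p·(-5) + (1−p)·4 = -9p + 4
  7p - 5 = -9p + 4  ⇒  16p = 9  ⇒  p = 9/16.
The column player's mix must leave the row player indifferent between Up and Down.
  the row player's payoff from Up: q·(-3) + (1−q)·(-1) = -2q - 1
  the row player's payoff from Down: q·(-2) + (1−q)·(-3) = q - 3
  -2q - 1 = q - 3  ⇒  -3q = -2  ⇒  q = 2/3.

p = 9/16, q = 2/3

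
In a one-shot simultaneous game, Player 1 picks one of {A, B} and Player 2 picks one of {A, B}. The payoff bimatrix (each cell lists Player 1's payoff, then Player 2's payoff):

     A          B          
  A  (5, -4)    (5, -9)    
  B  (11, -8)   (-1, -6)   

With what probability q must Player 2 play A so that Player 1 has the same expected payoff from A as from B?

Player 1's indifference between A and B determines Player 2's mixing probability q:
  Player 1's expected payoff from A: q·5 + (1−q)·5 = 5
  Player 1's expected payoff from B: q·11 + (1−q)·(-1) = 12q - 1
  5 = 12q - 1  ⇒  -12q = -6  ⇒  q = 1/2.

q = 1/2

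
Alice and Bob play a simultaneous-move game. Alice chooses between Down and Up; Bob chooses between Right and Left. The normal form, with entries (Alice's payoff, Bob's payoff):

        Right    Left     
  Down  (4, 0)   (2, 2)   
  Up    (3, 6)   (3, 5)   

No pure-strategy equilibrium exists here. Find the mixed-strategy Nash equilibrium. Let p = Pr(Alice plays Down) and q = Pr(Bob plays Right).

Set Bob's expected payoff from Right equal to that from Left:
  Bob's expected payoff from Right: p·0 + (1−p)·6 = -6p + 6
  Bob's expected payoff from Left: p·2 + (1−p)·5 = -3p + 5
  -6p + 6 = -3p + 5  ⇒  -3p = -1  ⇒  p = 1/3.
Alice's indifference between Down and Up determines Bob's mixing probability q:
  Alice's expected payoff from Down: q·4 + (1−q)·2 = 2q + 2
  Alice's expected payoff from Up: q·3 + (1−q)·3 = 3
  2q + 2 = 3  ⇒  2q = 1  ⇒  q = 1/2.

p = 1/3, q = 1/2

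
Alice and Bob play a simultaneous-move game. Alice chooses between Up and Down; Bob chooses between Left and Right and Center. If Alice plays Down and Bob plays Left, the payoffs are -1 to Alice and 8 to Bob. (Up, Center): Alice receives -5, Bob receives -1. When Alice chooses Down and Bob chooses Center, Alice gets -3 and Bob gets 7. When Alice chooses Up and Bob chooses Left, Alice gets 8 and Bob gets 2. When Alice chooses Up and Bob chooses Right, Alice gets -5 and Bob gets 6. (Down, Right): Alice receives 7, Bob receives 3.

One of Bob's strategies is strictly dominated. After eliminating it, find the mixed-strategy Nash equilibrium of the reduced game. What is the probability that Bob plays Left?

Bob's strategy Center is strictly dominated by Left: 2 > -1 and 8 > 7. Eliminate Center.
For Alice to be willing to mix, Alice must be indifferent between Up and Down, which pins down Bob's mix.
  Alice's expected payoff from Up: q·8 + (1−q)·(-5) = 13q - 5
  Alice's expected payoff from Down: q·(-1) + (1−q)·7 = -8q + 7
  13q - 5 = -8q + 7  ⇒  21q = 12  ⇒  q = 4/7.

q = 4/7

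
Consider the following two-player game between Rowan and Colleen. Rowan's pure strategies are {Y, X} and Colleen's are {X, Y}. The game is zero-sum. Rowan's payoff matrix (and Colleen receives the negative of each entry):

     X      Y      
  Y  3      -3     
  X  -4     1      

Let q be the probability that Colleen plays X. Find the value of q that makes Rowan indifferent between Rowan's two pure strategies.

Rowan's indifference between Y and X determines Colleen's mixing probability q:
  Rowan's payoff from Y: q·3 + (1−q)·(-3) = 6q - 3
  Rowan's payoff from X: q·(-4) + (1−q)·1 = -5q + 1
  6q - 3 = -5q + 1  ⇒  11q = 4  ⇒  q = 4/11.

q = 4/11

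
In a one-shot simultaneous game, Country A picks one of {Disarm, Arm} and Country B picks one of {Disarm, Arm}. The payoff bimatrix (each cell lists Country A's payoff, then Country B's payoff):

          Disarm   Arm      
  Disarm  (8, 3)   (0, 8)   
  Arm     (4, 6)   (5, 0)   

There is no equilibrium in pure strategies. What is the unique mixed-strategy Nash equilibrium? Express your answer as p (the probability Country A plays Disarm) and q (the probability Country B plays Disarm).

p = 6/11, q = 5/9

For Country B to be willing to mix, Country B must be indifferent between Disarm and Arm, which pins down Country A's mix.
  Country B's payoff to Disarm: p·3 + (1−p)·6 = -3p + 6
  Country B's payoff to Arm: p·8 + (1−p)·0 = 8p
  -3p + 6 = 8p  ⇒  -11p = -6  ⇒  p = 6/11.
In a mixed equilibrium Country A is indifferent between Disarm and Arm; this condition fixes q.
  Country A's payoff to Disarm: q·8 + (1−q)·0 = 8q
  Country A's payoff to Arm: q·4 + (1−q)·5 = -q + 5
  8q = -q + 5  ⇒  9q = 5  ⇒  q = 5/9.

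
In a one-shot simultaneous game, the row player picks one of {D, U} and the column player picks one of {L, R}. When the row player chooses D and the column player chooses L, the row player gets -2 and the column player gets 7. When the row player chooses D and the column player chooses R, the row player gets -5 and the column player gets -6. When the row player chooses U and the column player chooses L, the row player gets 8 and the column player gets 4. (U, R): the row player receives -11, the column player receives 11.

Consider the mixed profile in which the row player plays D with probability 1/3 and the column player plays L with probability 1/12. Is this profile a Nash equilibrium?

Given the row player's mix p = 1/3, the column player's payoff from L is 5 but from R is 16/3. The column player strictly prefers R, so the column player would not mix.
So the proposed profile is not a Nash equilibrium.

No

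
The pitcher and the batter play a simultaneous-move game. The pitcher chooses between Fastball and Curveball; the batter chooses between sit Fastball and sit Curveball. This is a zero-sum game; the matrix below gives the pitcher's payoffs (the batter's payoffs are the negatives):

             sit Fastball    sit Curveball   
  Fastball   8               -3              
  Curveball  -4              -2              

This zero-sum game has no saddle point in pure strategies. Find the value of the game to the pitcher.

v = -28/13

For the pitcher to be willing to mix, the pitcher must be indifferent between Fastball and Curveball, which pins down the batter's mix.
  the pitcher's payoff to Fastball: q·8 + (1−q)·(-3) = 11q - 3
  the pitcher's payoff to Curveball: q·(-4) + (1−q)·(-2) = -2q - 2
  11q - 3 = -2q - 2  ⇒  13q = 1  ⇒  q = 1/13.
The value is the pitcher's expected payoff against this mix (using Fastball): (1/13)·8 + (12/13)·(-3) = -28/13.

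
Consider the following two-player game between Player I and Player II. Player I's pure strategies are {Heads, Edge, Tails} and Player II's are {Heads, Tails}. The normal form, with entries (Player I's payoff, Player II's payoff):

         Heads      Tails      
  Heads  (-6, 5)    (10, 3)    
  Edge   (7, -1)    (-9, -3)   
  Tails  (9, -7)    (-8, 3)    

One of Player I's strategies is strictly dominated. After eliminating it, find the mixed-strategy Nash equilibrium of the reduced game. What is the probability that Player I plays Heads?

Player I's strategy Edge is strictly dominated by Tails: 9 > 7 and -8 > -9. Eliminate Edge.
In a mixed equilibrium Player II is indifferent between Heads and Tails; this condition fixes p.
  Player II's expected payoff from Heads: p·5 + (1−p)·(-7) = 12p - 7
  Player II's expected payoff from Tails: p·3 + (1−p)·3 = 3
  12p - 7 = 3  ⇒  12p = 10  ⇒  p = 5/6.

p = 5/6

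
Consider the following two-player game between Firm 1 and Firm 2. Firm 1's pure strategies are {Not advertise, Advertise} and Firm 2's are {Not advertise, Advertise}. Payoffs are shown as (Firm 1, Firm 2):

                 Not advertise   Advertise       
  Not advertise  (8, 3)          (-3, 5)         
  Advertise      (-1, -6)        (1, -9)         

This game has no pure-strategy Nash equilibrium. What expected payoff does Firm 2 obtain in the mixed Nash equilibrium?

-3/5

Set Firm 2's expected payoff from Not advertise equal to that from Advertise:
  Firm 2's payoff to Not advertise: p·3 + (1−p)·(-6) = 9p - 6
  Firm 2's payoff to Advertise: p·5 + (1−p)·(-9) = 14p - 9
  9p - 6 = 14p - 9  ⇒  -5p = -3  ⇒  p = 3/5.
At equilibrium Firm 2 is indifferent across columns, so Firm 2's payoff equals the payoff from Not advertise: (3/5)·3 + (2/5)·(-6) = -3/5.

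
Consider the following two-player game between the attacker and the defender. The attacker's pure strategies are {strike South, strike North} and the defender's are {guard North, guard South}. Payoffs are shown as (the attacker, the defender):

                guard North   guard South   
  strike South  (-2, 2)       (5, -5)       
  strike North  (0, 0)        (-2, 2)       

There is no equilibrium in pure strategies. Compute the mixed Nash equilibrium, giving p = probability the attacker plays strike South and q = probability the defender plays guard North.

p = 2/9, q = 7/9

Set the defender's expected payoff from guard North equal to that from guard South:
  the defender's payoff to guard North: p·2 + (1−p)·0 = 2p
  the defender's payoff to guard South: p·(-5) + (1−p)·2 = -7p + 2
  2p = -7p + 2  ⇒  9p = 2  ⇒  p = 2/9.
Set the attacker's expected payoff from strike South equal to that from strike North:
  the attacker's payoff from strike South: q·(-2) + (1−q)·5 = -7q + 5
  the attacker's payoff from strike North: q·0 + (1−q)·(-2) = 2q - 2
  -7q + 5 = 2q - 2  ⇒  -9q = -7  ⇒  q = 7/9.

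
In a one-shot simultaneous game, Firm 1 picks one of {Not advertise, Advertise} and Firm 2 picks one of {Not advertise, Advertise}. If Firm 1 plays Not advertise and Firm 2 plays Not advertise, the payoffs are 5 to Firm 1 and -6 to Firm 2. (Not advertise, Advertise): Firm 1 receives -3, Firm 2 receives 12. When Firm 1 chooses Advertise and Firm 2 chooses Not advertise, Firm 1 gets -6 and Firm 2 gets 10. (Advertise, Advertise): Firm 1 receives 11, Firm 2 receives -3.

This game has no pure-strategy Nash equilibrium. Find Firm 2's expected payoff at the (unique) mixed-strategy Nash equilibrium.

102/31

Set Firm 2's expected payoff from Not advertise equal to that from Advertise:
  Firm 2's payoff to Not advertise: p·(-6) + (1−p)·10 = -16p + 10
  Firm 2's payoff to Advertise: p·12 + (1−p)·(-3) = 15p - 3
  -16p + 10 = 15p - 3  ⇒  -31p = -13  ⇒  p = 13/31.
At equilibrium Firm 2 is indifferent across columns, so Firm 2's payoff equals the payoff from Not advertise: (13/31)·(-6) + (18/31)·10 = 102/31.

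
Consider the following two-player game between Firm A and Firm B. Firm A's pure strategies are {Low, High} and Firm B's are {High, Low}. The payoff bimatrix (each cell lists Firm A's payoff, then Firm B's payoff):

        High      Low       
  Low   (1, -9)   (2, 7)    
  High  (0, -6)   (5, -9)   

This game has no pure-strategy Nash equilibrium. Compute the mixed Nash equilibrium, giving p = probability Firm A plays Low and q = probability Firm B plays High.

p = 3/19, q = 3/4

In a mixed equilibrium Firm B is indifferent between High and Low; this condition fixes p.
  Firm B's expected payoff from High: p·(-9) + (1−p)·(-6) = -3p - 6
  Firm B's expected payoff from Low: p·7 + (1−p)·(-9) = 16p - 9
  -3p - 6 = 16p - 9  ⇒  -19p = -3  ⇒  p = 3/19.
Set Firm A's expected payoff from Low equal to that from High:
  Firm A's payoff from Low: q·1 + (1−q)·2 = -q + 2
  Firm A's payoff from High: q·0 + (1−q)·5 = -5q + 5
  -q + 2 = -5q + 5  ⇒  4q = 3  ⇒  q = 3/4.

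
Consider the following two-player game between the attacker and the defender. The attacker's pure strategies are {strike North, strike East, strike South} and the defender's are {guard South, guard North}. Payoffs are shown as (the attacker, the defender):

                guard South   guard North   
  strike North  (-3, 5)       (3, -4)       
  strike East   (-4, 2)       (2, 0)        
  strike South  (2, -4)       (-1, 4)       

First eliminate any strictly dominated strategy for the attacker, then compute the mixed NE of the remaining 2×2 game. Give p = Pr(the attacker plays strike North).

p = 8/17

The attacker's strategy strike East is strictly dominated by strike North: -3 > -4 and 3 > 2. Eliminate strike East.
Set the defender's expected payoff from guard South equal to that from guard North:
  the defender's expected payoff from guard South: p·5 + (1−p)·(-4) = 9p - 4
  the defender's expected payoff from guard North: p·(-4) + (1−p)·4 = -8p + 4
  9p - 4 = -8p + 4  ⇒  17p = 8  ⇒  p = 8/17.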